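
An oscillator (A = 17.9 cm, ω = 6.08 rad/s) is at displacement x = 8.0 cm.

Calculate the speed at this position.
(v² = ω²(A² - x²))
v = ω√(A² − x²) = 6.08×√(0.179² − 0.08²) = 0.9736 m/s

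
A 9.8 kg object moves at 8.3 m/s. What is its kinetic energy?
KE = ½mv² = ½×9.8×8.3² = 337.561 J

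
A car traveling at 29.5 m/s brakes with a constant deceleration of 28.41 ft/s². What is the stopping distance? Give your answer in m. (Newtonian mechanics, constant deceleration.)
d = v₀² / (2a) (with unit conversion) = 50.25 m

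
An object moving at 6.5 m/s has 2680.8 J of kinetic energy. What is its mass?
KE = ½mv² → m = 2KE/v² = 2×2680.8/6.5² = 126.9 kg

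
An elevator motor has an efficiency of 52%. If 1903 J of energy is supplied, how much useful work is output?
W_out = η × W_in = 0.52 × 1903 = 989.56 J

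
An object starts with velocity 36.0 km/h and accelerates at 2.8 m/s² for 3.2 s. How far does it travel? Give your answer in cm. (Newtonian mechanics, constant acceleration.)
d = v₀t + ½at² (with unit conversion) = 4634.0 cm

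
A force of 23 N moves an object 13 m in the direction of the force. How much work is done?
W = Fd = 23×13 = 299.0 J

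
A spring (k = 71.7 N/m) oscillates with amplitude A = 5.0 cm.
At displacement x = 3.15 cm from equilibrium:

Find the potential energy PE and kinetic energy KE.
E_total = ½kA² = ½×71.7×(0.05)² = 0.08963 J
PE = ½kx² = ½×71.7×(0.0315)² = 0.03557 J
KE = E_total − PE = 0.05405 J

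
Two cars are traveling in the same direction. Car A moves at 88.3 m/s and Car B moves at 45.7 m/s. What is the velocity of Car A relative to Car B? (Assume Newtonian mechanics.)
v_rel = v_A - v_B = 88.3 - 45.7 = 42.6 m/s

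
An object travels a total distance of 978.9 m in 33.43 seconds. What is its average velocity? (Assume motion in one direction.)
v_avg = Δd / Δt = 978.9 / 33.43 = 29.28 m/s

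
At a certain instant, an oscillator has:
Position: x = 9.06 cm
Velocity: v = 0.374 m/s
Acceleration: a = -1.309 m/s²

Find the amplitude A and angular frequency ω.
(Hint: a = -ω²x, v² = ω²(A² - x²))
a = −ω²x → ω = √(|a|/x) = √(1.309/0.0906) = 3.801 rad/s
v² = ω²(A² − x²) → A = √(x² + v²/ω²) = √(0.0906² + 0.374²/3.801²) = 0.1338 m = 13.38 cm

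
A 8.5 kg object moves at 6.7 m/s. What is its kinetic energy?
KE = ½mv² = ½×8.5×6.7² = 190.7825 J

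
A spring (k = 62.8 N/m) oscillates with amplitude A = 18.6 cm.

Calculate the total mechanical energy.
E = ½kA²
E = ½kA² = ½×62.8×(0.186)² = 1.086 J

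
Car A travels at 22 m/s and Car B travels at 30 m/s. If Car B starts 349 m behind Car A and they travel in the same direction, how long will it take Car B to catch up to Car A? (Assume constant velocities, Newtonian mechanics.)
Relative speed: v_rel = 30 - 22 = 8 m/s
Time to catch: t = d₀/v_rel = 349/8 = 43.62 s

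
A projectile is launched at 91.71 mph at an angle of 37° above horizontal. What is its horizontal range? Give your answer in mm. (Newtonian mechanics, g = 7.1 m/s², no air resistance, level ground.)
R = v₀² sin(2θ) / g (with unit conversion) = 227600.0 mm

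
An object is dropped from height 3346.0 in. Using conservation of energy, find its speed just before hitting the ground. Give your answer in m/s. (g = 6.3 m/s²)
mgh = ½mv² → v = √(2gh) = √(2×6.3×84.99) = 32.72 m/s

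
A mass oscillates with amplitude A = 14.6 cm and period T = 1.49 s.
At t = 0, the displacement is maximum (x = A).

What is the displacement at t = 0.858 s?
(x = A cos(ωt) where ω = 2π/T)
ω = 2π/T = 2π/1.49 = 4.217 rad/s
x = A cos(ωt) = 14.6×cos(4.217×0.858) = -12.97 cm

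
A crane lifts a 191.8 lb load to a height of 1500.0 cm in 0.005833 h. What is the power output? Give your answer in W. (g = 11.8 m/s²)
W = mgh = 87×11.8×15 = 1.54e+04 J
P = W/t = 1.54e+04/21 = 733.3 W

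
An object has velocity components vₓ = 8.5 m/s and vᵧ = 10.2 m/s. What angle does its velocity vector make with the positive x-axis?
θ = arctan(vᵧ/vₓ) = arctan(10.2/8.5) = 50.19°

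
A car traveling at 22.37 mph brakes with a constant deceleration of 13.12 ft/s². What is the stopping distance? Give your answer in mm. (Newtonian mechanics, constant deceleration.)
d = v₀² / (2a) (with unit conversion) = 12500.0 mm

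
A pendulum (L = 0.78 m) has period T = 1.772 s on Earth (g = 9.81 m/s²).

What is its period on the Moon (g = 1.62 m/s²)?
T = 2π√(L/g), so T_moon/T_earth = √(g_earth/g_moon)
T_moon = 2π√(0.78/1.62) = 4.36 s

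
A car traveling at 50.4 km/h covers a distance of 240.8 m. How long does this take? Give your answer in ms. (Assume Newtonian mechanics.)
t = d/v (with unit conversion) = 17200.0 ms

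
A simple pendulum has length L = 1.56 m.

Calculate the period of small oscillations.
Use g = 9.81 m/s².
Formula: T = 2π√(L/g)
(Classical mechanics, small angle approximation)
T = 2π√(L/g) = 2π√(1.56/9.81) = 2.506 s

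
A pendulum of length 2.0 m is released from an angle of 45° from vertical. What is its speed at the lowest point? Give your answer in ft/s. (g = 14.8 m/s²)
h = L(1 − cosθ) = 2.0×(1 − cos45°) = 0.5858 m
v = √(2gh) = √(2×14.8×0.5858) = 4.164 m/s = 13.66 ft/s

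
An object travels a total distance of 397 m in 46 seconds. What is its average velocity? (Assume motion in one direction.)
v_avg = Δd / Δt = 397 / 46 = 8.63 m/s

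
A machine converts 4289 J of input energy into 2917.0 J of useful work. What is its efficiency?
η = W_out/W_in = 2917.0/4289 = 0.6801 = 68.01%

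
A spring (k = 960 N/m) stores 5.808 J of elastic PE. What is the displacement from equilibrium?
PE = ½kx² → x = √(2PE/k) = √(2×5.808/960) = 0.11 m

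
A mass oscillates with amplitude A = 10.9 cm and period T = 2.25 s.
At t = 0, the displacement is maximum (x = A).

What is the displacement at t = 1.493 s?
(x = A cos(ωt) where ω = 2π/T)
ω = 2π/T = 2π/2.25 = 2.793 rad/s
x = A cos(ωt) = 10.9×cos(2.793×1.493) = -5.633 cm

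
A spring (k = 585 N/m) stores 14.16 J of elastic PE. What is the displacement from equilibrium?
PE = ½kx² → x = √(2PE/k) = √(2×14.16/585) = 0.22 m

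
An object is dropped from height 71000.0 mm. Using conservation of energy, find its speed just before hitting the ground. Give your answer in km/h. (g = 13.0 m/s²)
mgh = ½mv² → v = √(2gh) = √(2×13.0×71) = 42.97 m/s = 154.7 km/h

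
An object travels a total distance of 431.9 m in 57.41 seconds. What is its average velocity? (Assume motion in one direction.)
v_avg = Δd / Δt = 431.9 / 57.41 = 7.52 m/s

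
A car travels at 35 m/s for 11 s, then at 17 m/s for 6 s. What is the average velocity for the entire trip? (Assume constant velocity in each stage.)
d₁ = v₁t₁ = 35 × 11 = 385 m
d₂ = v₂t₂ = 17 × 6 = 102 m
d_total = 487 m, t_total = 17 s
v_avg = d_total/t_total = 487/17 = 28.65 m/s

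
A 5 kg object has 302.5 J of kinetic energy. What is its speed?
KE = ½mv² → v = √(2KE/m) = √(2×302.5/5) = 11.0 m/s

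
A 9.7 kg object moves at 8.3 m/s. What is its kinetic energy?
KE = ½mv² = ½×9.7×8.3² = 334.1165 J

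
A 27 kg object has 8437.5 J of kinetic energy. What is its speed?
KE = ½mv² → v = √(2KE/m) = √(2×8437.5/27) = 25.0 m/s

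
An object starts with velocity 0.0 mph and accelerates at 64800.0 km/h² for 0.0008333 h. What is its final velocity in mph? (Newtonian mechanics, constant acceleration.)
v = v₀ + at (with unit conversion) = 33.55 mph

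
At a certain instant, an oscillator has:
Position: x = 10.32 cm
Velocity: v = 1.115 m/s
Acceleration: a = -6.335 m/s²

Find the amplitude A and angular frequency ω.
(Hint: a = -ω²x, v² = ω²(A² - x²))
a = −ω²x → ω = √(|a|/x) = √(6.335/0.1032) = 7.835 rad/s
v² = ω²(A² − x²) → A = √(x² + v²/ω²) = √(0.1032² + 1.115²/7.835²) = 0.1758 m = 17.58 cm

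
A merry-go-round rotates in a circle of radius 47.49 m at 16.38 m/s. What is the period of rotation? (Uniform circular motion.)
T = 2πr/v = 2π×47.49/16.38 = 18.22 s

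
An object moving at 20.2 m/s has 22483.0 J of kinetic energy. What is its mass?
KE = ½mv² → m = 2KE/v² = 2×22483.0/20.2² = 110.2 kg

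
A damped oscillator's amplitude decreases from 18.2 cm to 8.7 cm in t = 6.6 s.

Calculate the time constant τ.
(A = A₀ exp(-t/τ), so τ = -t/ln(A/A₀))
A/A₀ = 8.7/18.2 = 0.478; ln(A/A₀) = -0.7381
τ = −t/ln(A/A₀) = −6.6/-0.7381 = 8.942 s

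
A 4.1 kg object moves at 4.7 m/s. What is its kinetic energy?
KE = ½mv² = ½×4.1×4.7² = 45.2845 J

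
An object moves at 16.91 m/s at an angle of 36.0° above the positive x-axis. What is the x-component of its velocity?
vₓ = v cos(θ) = 16.91 × cos(36.0°) = 13.68 m/s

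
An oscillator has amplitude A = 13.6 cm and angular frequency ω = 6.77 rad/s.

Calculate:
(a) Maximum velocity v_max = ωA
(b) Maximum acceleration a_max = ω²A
v_max = ωA = 6.77×0.136 = 0.9207 m/s
a_max = ω²A = 6.77²×0.136 = 6.233 m/s²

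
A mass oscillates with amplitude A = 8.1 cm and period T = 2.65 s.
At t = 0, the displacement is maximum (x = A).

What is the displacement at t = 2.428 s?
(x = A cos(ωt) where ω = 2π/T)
ω = 2π/T = 2π/2.65 = 2.371 rad/s
x = A cos(ωt) = 8.1×cos(2.371×2.428) = 7.004 cm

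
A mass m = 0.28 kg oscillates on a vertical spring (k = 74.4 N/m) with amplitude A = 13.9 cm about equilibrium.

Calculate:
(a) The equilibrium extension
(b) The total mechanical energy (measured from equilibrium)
x_eq = mg/k = 0.28×9.81/74.4 = 0.03692 m = 3.692 cm
E = ½kA² = ½×74.4×(0.139)² = 0.7187 J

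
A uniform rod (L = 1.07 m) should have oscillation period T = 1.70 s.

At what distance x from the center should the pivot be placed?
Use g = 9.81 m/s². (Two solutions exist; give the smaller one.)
T = 2π√((L²/12 + x²)/(gx)). Let c = T²g/(4π²) = 0.7181.
x² − cx + L²/12 = 0 → x = (c − √(c² − L²/3))/2 = 0.176 m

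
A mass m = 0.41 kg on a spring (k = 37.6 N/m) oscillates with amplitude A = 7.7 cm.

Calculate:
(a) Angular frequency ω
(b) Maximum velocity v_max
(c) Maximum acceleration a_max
ω = √(k/m) = √(37.6/0.41) = 9.576 rad/s
v_max = ωA = 9.576×0.077 = 0.7374 m/s
a_max = ω²A = 9.576²×0.077 = 7.061 m/s²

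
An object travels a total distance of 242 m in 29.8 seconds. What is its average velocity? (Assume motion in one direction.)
v_avg = Δd / Δt = 242 / 29.8 = 8.12 m/s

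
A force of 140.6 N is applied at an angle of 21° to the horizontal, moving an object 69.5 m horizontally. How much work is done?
W = Fd cosθ = 140.6×69.5×cos(21°) = 9122.7 J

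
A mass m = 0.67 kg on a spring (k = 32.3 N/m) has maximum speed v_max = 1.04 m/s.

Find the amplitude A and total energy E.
½mv²_max = ½kA² → A = v_max√(m/k) = 1.04×√(0.67/32.3) = 0.1498 m = 14.98 cm
E = ½mv²_max = ½×0.67×1.04² = 0.3623 J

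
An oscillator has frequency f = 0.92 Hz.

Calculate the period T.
T = 1/f = 1/0.92 = 1.087 s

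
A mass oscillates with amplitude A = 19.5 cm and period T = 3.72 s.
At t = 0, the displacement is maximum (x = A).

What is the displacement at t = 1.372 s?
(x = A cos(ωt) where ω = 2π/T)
ω = 2π/T = 2π/3.72 = 1.689 rad/s
x = A cos(ωt) = 19.5×cos(1.689×1.372) = -13.24 cm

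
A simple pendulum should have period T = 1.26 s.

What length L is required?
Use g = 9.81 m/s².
T = 2π√(L/g) → L = g(T/2π)² = 9.81×(1.26/2π)² = 0.3945 m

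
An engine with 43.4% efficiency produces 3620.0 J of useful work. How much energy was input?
W_in = W_out/η = 3620.0/0.434 = 8341.0 J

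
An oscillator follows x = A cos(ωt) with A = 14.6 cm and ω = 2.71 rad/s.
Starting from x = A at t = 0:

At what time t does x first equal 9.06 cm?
cos(ωt) = x/A = 9.06/14.6 = 0.6205
ωt = arccos(0.6205) = 0.9014 rad
t = 0.9014/2.71 = 0.3326 s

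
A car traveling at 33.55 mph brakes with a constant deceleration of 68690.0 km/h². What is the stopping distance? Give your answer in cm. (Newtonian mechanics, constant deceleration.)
d = v₀² / (2a) (with unit conversion) = 2122.0 cm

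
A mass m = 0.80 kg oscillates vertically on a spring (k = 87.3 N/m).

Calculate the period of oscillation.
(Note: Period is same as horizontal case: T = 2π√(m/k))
T = 2π√(m/k) = 2π√(0.8/87.3) = 0.6015 s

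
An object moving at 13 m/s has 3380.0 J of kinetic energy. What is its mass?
KE = ½mv² → m = 2KE/v² = 2×3380.0/13² = 40.0 kg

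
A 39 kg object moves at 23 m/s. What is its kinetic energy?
KE = ½mv² = ½×39×23² = 10315.5 J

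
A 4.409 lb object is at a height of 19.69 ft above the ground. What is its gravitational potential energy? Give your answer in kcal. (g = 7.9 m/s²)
PE = mgh = 2 kg × 7.9 m/s² × 6.002 m = 94.82 J = 0.02266 kcal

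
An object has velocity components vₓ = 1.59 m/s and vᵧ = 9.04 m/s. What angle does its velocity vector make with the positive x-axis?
θ = arctan(vᵧ/vₓ) = arctan(9.04/1.59) = 80.02°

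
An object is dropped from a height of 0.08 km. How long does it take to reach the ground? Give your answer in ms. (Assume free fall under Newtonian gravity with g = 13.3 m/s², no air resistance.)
t = √(2h/g) (with unit conversion) = 3468.0 ms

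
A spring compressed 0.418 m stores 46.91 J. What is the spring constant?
PE = ½kx² → k = 2PE/x² = 2×46.91/0.418² = 537.0 N/m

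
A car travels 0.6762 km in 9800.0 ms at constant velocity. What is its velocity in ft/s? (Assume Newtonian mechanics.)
v = d/t (with unit conversion) = 226.4 ft/s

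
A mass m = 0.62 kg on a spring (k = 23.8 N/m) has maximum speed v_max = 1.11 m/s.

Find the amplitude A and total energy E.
½mv²_max = ½kA² → A = v_max√(m/k) = 1.11×√(0.62/23.8) = 0.1792 m = 17.92 cm
E = ½mv²_max = ½×0.62×1.11² = 0.382 J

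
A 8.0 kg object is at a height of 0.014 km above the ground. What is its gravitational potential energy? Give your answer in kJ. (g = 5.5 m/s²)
PE = mgh = 8 kg × 5.5 m/s² × 14 m = 616 J = 0.616 kJ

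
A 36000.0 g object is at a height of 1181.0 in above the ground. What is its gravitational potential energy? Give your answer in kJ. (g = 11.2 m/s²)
PE = mgh = 36 kg × 11.2 m/s² × 30 m = 1.209e+04 J = 12.09 kJ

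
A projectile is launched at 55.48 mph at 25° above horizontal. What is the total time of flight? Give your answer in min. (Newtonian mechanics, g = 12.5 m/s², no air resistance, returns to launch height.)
T = 2v₀sin(θ)/g (with unit conversion) = 0.02795 min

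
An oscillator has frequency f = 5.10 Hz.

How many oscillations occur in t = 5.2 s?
n = f×t = 5.1×5.2 = 26.52 oscillations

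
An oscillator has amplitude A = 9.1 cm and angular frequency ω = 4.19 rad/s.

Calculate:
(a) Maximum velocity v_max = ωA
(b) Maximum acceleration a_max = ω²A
v_max = ωA = 4.19×0.091 = 0.3813 m/s
a_max = ω²A = 4.19²×0.091 = 1.598 m/s²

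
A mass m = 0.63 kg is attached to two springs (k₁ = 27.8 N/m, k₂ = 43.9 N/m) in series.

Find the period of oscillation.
k_eq = k₁k₂/(k₁+k₂) = 17.02 N/m
T = 2π√(m/k_eq) = 2π√(0.63/17.02) = 1.209 s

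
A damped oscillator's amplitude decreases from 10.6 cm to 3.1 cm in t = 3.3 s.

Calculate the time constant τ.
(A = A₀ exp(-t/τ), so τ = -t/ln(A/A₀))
A/A₀ = 3.1/10.6 = 0.2925; ln(A/A₀) = -1.229
τ = −t/ln(A/A₀) = −3.3/-1.229 = 2.684 s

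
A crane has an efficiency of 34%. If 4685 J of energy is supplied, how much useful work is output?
W_out = η × W_in = 0.34 × 4685 = 1592.9 J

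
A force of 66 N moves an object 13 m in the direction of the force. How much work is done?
W = Fd = 66×13 = 858.0 J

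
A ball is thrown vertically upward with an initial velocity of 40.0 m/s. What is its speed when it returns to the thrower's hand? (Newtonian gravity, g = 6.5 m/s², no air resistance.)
By conservation of energy, the ball returns at the same speed = 40.0 m/s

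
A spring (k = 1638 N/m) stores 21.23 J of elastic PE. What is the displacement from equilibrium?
PE = ½kx² → x = √(2PE/k) = √(2×21.23/1638) = 0.161 m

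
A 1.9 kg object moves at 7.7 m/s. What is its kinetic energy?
KE = ½mv² = ½×1.9×7.7² = 56.3255 J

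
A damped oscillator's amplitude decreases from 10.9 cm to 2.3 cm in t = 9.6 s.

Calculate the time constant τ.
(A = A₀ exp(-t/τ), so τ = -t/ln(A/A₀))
A/A₀ = 2.3/10.9 = 0.211; ln(A/A₀) = -1.556
τ = −t/ln(A/A₀) = −9.6/-1.556 = 6.17 s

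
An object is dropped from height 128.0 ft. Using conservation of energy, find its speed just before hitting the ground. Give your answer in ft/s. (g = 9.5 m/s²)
mgh = ½mv² → v = √(2gh) = √(2×9.5×39.01) = 27.23 m/s = 89.33 ft/s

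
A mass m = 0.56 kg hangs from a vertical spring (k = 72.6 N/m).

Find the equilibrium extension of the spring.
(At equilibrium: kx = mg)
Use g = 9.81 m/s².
x_eq = mg/k = 0.56×9.81/72.6 = 0.07567 m = 7.567 cm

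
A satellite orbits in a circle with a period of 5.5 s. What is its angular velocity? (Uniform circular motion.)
ω = 2π/T = 2π/5.5 = 1.1424 rad/s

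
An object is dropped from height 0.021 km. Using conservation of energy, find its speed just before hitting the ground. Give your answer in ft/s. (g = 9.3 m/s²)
mgh = ½mv² → v = √(2gh) = √(2×9.3×21) = 19.76 m/s = 64.84 ft/s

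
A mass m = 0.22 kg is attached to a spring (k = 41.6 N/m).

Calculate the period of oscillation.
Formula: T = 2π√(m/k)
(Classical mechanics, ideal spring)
T = 2π√(m/k) = 2π√(0.22/41.6) = 0.4569 s; f = 1/T = 2.189 Hz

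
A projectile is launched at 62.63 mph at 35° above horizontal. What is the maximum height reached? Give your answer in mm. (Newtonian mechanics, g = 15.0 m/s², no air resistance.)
H = v₀²sin²(θ)/(2g) (with unit conversion) = 8596.0 mm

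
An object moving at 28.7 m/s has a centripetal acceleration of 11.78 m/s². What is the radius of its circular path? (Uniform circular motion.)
r = v²/a_c = 28.7²/11.78 = 69.92 m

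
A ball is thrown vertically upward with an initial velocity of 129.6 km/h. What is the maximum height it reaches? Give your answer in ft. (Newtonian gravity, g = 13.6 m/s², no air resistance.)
h_max = v₀²/(2g) (with unit conversion) = 156.3 ft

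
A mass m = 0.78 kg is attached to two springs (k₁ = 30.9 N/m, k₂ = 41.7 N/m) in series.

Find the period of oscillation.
k_eq = k₁k₂/(k₁+k₂) = 17.75 N/m
T = 2π√(m/k_eq) = 2π√(0.78/17.75) = 1.317 s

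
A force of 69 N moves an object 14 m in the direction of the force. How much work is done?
W = Fd = 69×14 = 966.0 J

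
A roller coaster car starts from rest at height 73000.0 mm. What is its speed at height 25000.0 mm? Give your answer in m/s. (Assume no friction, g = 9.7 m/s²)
mgh₁ = ½mv₂² + mgh₂ → v₂ = √(2g(h₁−h₂)) = √(2×9.7×(73−25)) = 30.52 m/s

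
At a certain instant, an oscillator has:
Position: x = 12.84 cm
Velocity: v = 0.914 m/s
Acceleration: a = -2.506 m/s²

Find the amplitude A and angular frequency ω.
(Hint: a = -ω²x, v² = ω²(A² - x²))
a = −ω²x → ω = √(|a|/x) = √(2.506/0.1284) = 4.418 rad/s
v² = ω²(A² − x²) → A = √(x² + v²/ω²) = √(0.1284² + 0.914²/4.418²) = 0.2435 m = 24.35 cm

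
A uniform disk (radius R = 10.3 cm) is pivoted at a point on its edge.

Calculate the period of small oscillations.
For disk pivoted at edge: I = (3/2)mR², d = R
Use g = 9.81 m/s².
I/m = (3/2)R² = 0.01591 m²; d = R = 0.103 m
T = 2π√((3/2)R²/(gR)) = 2π√(3R/(2g)) = 0.7885 s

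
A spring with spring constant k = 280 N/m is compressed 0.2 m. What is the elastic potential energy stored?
PE = ½kx² = ½×280×0.2² = 5.6 J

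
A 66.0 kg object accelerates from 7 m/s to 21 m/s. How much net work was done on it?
W_net = ΔKE = ½m(v₂² − v₁²) = ½×66.0×(21² − 7²) = 12936.0 J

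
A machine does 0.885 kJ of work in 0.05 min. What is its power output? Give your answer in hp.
P = W/t = 885 J / 3 s = 295 W = 0.3956 hp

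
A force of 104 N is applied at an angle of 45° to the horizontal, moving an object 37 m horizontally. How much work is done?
W = Fd cosθ = 104×37×cos(45°) = 2720.9 J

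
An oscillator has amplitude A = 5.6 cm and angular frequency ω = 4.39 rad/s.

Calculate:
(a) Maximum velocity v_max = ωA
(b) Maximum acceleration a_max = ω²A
v_max = ωA = 4.39×0.056 = 0.2458 m/s
a_max = ω²A = 4.39²×0.056 = 1.079 m/s²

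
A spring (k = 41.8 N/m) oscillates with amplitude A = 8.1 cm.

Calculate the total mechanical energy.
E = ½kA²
E = ½kA² = ½×41.8×(0.081)² = 0.1371 J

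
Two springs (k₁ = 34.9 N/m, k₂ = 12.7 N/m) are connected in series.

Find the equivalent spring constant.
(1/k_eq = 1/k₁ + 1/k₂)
1/k_eq = 1/34.9 + 1/12.7 = 0.10739; k_eq = 9.312 N/m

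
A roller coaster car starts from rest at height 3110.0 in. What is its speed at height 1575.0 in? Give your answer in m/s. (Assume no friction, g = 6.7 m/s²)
mgh₁ = ½mv₂² + mgh₂ → v₂ = √(2g(h₁−h₂)) = √(2×6.7×(78.99−40)) = 22.86 m/s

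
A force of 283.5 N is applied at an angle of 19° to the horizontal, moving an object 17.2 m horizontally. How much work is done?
W = Fd cosθ = 283.5×17.2×cos(19°) = 4610.5 J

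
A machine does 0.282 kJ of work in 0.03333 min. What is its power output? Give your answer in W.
P = W/t = 282 J / 2 s = 141 W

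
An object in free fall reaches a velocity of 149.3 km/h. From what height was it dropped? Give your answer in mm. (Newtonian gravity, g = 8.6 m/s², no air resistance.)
h = v²/(2g) (with unit conversion) = 100000.0 mm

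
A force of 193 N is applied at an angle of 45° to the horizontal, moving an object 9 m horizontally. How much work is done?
W = Fd cosθ = 193×9×cos(45°) = 1228.2 J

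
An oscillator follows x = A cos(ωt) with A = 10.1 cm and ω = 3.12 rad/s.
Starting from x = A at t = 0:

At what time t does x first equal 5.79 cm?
cos(ωt) = x/A = 5.79/10.1 = 0.5733
ωt = arccos(0.5733) = 0.9603 rad
t = 0.9603/3.12 = 0.3078 s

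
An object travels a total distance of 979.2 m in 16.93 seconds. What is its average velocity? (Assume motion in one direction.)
v_avg = Δd / Δt = 979.2 / 16.93 = 57.84 m/s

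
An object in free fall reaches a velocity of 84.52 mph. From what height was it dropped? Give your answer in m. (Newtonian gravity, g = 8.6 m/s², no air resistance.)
h = v²/(2g) (with unit conversion) = 83.0 m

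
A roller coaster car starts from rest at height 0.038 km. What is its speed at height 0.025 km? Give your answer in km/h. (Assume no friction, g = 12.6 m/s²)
mgh₁ = ½mv₂² + mgh₂ → v₂ = √(2g(h₁−h₂)) = √(2×12.6×(38−25)) = 18.1 m/s = 65.16 km/h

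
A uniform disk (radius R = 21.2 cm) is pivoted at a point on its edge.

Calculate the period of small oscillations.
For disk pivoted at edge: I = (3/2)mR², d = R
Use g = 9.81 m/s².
I/m = (3/2)R² = 0.06742 m²; d = R = 0.212 m
T = 2π√((3/2)R²/(gR)) = 2π√(3R/(2g)) = 1.131 s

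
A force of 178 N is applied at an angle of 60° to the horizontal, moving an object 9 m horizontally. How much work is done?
W = Fd cosθ = 178×9×cos(60°) = 801.0 J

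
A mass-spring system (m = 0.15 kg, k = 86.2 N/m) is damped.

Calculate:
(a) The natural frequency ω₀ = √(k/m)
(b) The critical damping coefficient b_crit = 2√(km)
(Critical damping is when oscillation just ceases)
ω₀ = √(k/m) = √(86.2/0.15) = 23.97 rad/s
b_crit = 2√(km) = 2√(86.2×0.15) = 7.192 kg/s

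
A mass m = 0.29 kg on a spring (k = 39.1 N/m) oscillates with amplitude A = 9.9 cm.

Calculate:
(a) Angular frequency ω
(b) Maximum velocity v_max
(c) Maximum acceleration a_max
ω = √(k/m) = √(39.1/0.29) = 11.61 rad/s
v_max = ωA = 11.61×0.099 = 1.15 m/s
a_max = ω²A = 11.61²×0.099 = 13.35 m/s²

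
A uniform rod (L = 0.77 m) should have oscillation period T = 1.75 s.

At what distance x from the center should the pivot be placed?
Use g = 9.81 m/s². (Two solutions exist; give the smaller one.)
T = 2π√((L²/12 + x²)/(gx)). Let c = T²g/(4π²) = 0.761.
x² − cx + L²/12 = 0 → x = (c − √(c² − L²/3))/2 = 0.07168 m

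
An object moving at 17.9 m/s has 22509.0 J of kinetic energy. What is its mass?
KE = ½mv² → m = 2KE/v² = 2×22509.0/17.9² = 140.5 kg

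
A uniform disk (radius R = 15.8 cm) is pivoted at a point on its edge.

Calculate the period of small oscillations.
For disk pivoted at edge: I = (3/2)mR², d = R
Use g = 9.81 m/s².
I/m = (3/2)R² = 0.03745 m²; d = R = 0.158 m
T = 2π√((3/2)R²/(gR)) = 2π√(3R/(2g)) = 0.9766 s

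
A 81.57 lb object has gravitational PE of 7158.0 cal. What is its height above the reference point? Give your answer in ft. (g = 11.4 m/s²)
PE = mgh → h = PE/(mg) = 2.995e+04 J / (37 kg × 11.4 m/s²) = 71 m = 233.0 ft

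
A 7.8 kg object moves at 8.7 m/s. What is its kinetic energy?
KE = ½mv² = ½×7.8×8.7² = 295.191 J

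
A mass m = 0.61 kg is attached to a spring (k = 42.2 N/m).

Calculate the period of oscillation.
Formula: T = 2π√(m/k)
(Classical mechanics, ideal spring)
T = 2π√(m/k) = 2π√(0.61/42.2) = 0.7554 s; f = 1/T = 1.324 Hz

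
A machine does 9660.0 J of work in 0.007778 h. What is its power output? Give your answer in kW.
P = W/t = 9660 J / 28 s = 345 W = 0.345 kW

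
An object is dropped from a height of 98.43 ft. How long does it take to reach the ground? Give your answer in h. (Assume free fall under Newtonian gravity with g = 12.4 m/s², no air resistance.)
t = √(2h/g) (with unit conversion) = 0.000611 h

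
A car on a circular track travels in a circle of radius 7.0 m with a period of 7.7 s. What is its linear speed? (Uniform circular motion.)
v = 2πr/T = 2π×7.0/7.7 = 5.71 m/s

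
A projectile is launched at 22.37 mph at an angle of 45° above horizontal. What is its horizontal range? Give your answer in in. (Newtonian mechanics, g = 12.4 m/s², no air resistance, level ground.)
R = v₀² sin(2θ) / g (with unit conversion) = 317.5 in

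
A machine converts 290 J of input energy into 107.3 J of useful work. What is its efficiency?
η = W_out/W_in = 107.3/290 = 0.37 = 37.0%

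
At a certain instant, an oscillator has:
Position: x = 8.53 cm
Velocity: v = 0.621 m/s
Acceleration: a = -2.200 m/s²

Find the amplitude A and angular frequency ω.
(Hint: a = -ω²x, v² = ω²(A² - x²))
a = −ω²x → ω = √(|a|/x) = √(2.2/0.0853) = 5.079 rad/s
v² = ω²(A² − x²) → A = √(x² + v²/ω²) = √(0.0853² + 0.621²/5.079²) = 0.1491 m = 14.91 cm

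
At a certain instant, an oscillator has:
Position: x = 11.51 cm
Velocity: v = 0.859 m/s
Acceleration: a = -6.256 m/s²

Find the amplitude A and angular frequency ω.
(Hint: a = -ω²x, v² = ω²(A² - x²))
a = −ω²x → ω = √(|a|/x) = √(6.256/0.1151) = 7.372 rad/s
v² = ω²(A² − x²) → A = √(x² + v²/ω²) = √(0.1151² + 0.859²/7.372²) = 0.1638 m = 16.38 cm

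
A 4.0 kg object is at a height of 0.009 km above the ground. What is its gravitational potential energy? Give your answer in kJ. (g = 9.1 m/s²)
PE = mgh = 4 kg × 9.1 m/s² × 9 m = 327.6 J = 0.3276 kJ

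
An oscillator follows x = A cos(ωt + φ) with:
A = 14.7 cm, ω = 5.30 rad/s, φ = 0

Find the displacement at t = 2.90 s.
x = A cos(ωt + φ) = 14.7×cos(5.3×2.9 + 0) = -13.87 cm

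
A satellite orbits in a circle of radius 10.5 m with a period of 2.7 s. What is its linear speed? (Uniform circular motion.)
v = 2πr/T = 2π×10.5/2.7 = 24.43 m/s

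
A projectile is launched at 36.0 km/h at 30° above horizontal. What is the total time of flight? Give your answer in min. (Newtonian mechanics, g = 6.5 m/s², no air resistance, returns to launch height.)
T = 2v₀sin(θ)/g (with unit conversion) = 0.02564 min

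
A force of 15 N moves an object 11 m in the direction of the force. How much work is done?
W = Fd = 15×11 = 165.0 J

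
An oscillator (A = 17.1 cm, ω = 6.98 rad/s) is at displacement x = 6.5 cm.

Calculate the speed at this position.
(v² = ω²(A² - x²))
v = ω√(A² − x²) = 6.98×√(0.171² − 0.065²) = 1.104 m/s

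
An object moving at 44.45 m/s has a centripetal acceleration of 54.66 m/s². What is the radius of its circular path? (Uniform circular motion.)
r = v²/a_c = 44.45²/54.66 = 36.15 m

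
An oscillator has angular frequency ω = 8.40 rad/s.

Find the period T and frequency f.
T = 2π/ω = 2π/8.4 = 0.748 s; f = ω/2π = 1.337 Hz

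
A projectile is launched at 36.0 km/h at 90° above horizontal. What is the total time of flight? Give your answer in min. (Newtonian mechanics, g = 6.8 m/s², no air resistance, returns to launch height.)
T = 2v₀sin(θ)/g (with unit conversion) = 0.04902 min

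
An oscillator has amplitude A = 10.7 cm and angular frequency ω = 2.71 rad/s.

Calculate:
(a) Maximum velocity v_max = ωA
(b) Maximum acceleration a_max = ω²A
v_max = ωA = 2.71×0.107 = 0.29 m/s
a_max = ω²A = 2.71²×0.107 = 0.7858 m/s²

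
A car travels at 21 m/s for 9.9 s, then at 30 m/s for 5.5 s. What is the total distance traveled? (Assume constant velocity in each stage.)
d₁ = v₁t₁ = 21 × 9.9 = 207.9 m
d₂ = v₂t₂ = 30 × 5.5 = 165 m
d_total = 207.9 + 165 = 372.9 m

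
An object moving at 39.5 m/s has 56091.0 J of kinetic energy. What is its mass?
KE = ½mv² → m = 2KE/v² = 2×56091.0/39.5² = 71.9 kg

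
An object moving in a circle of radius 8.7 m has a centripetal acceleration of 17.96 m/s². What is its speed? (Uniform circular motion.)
v = √(a_c × r) = √(17.96 × 8.7) = 12.5 m/s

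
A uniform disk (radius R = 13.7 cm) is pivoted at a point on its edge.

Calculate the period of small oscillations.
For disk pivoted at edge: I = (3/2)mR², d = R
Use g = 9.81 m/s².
I/m = (3/2)R² = 0.02815 m²; d = R = 0.137 m
T = 2π√((3/2)R²/(gR)) = 2π√(3R/(2g)) = 0.9094 s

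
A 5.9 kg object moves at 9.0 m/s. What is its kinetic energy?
KE = ½mv² = ½×5.9×9.0² = 238.95 J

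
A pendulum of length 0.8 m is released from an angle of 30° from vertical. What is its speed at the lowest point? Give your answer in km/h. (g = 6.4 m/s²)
h = L(1 − cosθ) = 0.8×(1 − cos30°) = 0.1072 m
v = √(2gh) = √(2×6.4×0.1072) = 1.171 m/s = 4.217 km/h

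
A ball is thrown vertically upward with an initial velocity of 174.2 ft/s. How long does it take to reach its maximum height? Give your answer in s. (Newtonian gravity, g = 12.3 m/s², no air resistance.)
t_up = v₀/g (with unit conversion) = 4.317 s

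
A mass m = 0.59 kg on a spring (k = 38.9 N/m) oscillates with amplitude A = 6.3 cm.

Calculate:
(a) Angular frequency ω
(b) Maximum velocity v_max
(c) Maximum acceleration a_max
ω = √(k/m) = √(38.9/0.59) = 8.12 rad/s
v_max = ωA = 8.12×0.063 = 0.5116 m/s
a_max = ω²A = 8.12²×0.063 = 4.154 m/s²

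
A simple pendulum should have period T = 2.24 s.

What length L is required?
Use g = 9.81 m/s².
T = 2π√(L/g) → L = g(T/2π)² = 9.81×(2.24/2π)² = 1.247 m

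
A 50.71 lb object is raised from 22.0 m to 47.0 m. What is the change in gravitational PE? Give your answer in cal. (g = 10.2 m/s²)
ΔPE = mg(h₂ − h₁) = 23 kg × 10.2 m/s² × (47 − 22) m = 5865 J = 1402.0 cal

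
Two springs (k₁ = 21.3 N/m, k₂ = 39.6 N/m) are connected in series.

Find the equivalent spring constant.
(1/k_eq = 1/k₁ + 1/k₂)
1/k_eq = 1/21.3 + 1/39.6 = 0.072201; k_eq = 13.85 N/m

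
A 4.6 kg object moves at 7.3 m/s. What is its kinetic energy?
KE = ½mv² = ½×4.6×7.3² = 122.567 J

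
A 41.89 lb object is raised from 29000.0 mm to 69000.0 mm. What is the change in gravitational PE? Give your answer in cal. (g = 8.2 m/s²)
ΔPE = mg(h₂ − h₁) = 19 kg × 8.2 m/s² × (69 − 29) m = 6232 J = 1490.0 cal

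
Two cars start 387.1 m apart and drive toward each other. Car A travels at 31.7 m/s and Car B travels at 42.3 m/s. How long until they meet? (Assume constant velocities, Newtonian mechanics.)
Combined speed: v_combined = 31.7 + 42.3 = 74 m/s
Time to meet: t = d/74 = 387.1/74 = 5.23 s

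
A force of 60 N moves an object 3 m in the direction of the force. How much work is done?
W = Fd = 60×3 = 180.0 J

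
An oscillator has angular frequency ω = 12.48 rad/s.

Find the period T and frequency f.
T = 2π/ω = 2π/12.48 = 0.5035 s; f = ω/2π = 1.986 Hz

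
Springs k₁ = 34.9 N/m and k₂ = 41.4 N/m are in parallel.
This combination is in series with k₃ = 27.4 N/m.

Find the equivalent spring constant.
k₁₂ = k₁ + k₂ = 76.3 N/m (parallel)
1/k_eq = 1/k₁₂ + 1/k₃ → k_eq = 20.16 N/m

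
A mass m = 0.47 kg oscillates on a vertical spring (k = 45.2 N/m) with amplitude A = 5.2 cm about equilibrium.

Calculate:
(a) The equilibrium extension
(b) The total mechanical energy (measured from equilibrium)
x_eq = mg/k = 0.47×9.81/45.2 = 0.102 m = 10.2 cm
E = ½kA² = ½×45.2×(0.052)² = 0.06111 J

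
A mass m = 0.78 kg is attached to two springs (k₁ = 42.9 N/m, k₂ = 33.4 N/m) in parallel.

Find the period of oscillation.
k_eq = k₁+k₂ = 76.3 N/m
T = 2π√(m/k_eq) = 2π√(0.78/76.3) = 0.6353 s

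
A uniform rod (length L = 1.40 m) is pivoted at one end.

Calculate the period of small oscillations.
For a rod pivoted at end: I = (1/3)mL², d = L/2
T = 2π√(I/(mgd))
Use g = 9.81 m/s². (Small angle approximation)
I/m = (1/3)L² = 0.6533 m²; d = L/2 = 0.7 m
T = 2π√(I/(mgd)) = 2π√(0.6533/(9.81×0.7)) = 1.938 s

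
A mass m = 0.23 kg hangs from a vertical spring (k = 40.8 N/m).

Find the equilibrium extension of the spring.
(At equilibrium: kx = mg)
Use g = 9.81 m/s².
x_eq = mg/k = 0.23×9.81/40.8 = 0.0553 m = 5.53 cm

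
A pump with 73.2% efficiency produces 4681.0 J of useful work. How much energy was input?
W_in = W_out/η = 4681.0/0.732 = 6394.8 J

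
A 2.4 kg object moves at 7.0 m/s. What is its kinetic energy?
KE = ½mv² = ½×2.4×7.0² = 58.8 J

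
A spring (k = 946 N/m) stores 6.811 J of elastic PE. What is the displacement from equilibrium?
PE = ½kx² → x = √(2PE/k) = √(2×6.811/946) = 0.12 m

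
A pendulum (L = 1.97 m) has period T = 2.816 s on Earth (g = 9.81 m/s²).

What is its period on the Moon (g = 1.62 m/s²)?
T = 2π√(L/g), so T_moon/T_earth = √(g_earth/g_moon)
T_moon = 2π√(1.97/1.62) = 6.929 s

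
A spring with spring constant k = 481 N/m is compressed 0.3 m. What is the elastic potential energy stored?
PE = ½kx² = ½×481×0.3² = 21.64 J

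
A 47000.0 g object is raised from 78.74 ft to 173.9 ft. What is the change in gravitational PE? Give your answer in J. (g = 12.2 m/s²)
ΔPE = mg(h₂ − h₁) = 47 kg × 12.2 m/s² × (53 − 24) m = 1.663e+04 J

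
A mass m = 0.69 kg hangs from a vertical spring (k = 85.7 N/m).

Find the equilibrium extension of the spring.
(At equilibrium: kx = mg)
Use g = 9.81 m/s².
x_eq = mg/k = 0.69×9.81/85.7 = 0.07898 m = 7.898 cm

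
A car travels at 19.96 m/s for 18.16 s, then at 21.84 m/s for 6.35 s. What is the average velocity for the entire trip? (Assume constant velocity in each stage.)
d₁ = v₁t₁ = 19.96 × 18.16 = 362.474 m
d₂ = v₂t₂ = 21.84 × 6.35 = 138.684 m
d_total = 501.16 m, t_total = 24.51 s
v_avg = d_total/t_total = 501.16/24.51 = 20.45 m/s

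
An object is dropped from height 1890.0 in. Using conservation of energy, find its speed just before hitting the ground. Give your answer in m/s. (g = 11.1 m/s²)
mgh = ½mv² → v = √(2gh) = √(2×11.1×48.01) = 32.65 m/s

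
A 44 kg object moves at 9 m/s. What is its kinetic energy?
KE = ½mv² = ½×44×9² = 1782.0 J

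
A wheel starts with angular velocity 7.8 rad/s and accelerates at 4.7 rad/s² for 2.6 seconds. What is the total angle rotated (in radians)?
θ = ω₀t + ½αt² = 7.8×2.6 + ½×4.7×2.6² = 36.17 rad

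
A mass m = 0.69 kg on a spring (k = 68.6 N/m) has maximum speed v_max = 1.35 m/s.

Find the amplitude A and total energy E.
½mv²_max = ½kA² → A = v_max√(m/k) = 1.35×√(0.69/68.6) = 0.1354 m = 13.54 cm
E = ½mv²_max = ½×0.69×1.35² = 0.6288 J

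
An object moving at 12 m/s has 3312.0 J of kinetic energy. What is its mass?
KE = ½mv² → m = 2KE/v² = 2×3312.0/12² = 46.0 kg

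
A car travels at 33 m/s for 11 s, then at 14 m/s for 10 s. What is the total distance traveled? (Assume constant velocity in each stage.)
d₁ = v₁t₁ = 33 × 11 = 363 m
d₂ = v₂t₂ = 14 × 10 = 140 m
d_total = 363 + 140 = 503 m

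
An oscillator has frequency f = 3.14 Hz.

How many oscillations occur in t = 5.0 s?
n = f×t = 3.14×5.0 = 15.7 oscillations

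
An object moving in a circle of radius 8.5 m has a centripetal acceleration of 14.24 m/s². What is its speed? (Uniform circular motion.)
v = √(a_c × r) = √(14.24 × 8.5) = 11.0 m/s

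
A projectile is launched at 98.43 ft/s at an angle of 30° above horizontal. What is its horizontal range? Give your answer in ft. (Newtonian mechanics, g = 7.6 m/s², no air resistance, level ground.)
R = v₀² sin(2θ) / g (with unit conversion) = 336.5 ft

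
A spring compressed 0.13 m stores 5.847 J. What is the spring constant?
PE = ½kx² → k = 2PE/x² = 2×5.847/0.13² = 692.0 N/m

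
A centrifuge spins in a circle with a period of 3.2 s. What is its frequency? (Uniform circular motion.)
f = 1/T = 1/3.2 = 0.3125 Hz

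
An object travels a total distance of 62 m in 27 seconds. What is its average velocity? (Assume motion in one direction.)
v_avg = Δd / Δt = 62 / 27 = 2.3 m/s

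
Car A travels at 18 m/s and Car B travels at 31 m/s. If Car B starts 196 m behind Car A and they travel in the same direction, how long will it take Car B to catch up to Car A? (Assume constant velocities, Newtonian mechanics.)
Relative speed: v_rel = 31 - 18 = 13 m/s
Time to catch: t = d₀/v_rel = 196/13 = 15.08 s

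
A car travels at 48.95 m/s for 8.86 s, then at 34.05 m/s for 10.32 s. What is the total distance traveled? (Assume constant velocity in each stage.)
d₁ = v₁t₁ = 48.95 × 8.86 = 433.697 m
d₂ = v₂t₂ = 34.05 × 10.32 = 351.396 m
d_total = 433.697 + 351.396 = 785.09 m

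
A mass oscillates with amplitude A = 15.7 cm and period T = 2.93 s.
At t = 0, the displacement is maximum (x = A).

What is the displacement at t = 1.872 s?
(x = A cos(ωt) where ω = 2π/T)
ω = 2π/T = 2π/2.93 = 2.144 rad/s
x = A cos(ωt) = 15.7×cos(2.144×1.872) = -10.09 cm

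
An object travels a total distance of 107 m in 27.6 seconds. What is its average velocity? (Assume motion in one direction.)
v_avg = Δd / Δt = 107 / 27.6 = 3.88 m/s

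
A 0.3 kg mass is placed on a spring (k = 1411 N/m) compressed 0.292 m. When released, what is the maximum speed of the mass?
½kx² = ½mv² → v = x√(k/m) = 0.292×√(1411/0.3) = 20.03 m/s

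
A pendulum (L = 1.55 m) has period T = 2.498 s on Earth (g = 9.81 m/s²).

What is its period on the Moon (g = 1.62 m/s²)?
T = 2π√(L/g), so T_moon/T_earth = √(g_earth/g_moon)
T_moon = 2π√(1.55/1.62) = 6.146 s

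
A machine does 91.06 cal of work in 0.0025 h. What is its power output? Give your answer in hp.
P = W/t = 381 J / 9 s = 42.33 W = 0.05677 hp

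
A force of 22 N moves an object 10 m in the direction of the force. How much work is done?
W = Fd = 22×10 = 220.0 J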